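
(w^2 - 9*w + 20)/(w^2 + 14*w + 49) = (w^2 - 9*w + 20)/(w^2 + 14*w + 49)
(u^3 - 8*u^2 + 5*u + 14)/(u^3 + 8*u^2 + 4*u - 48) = (u^2 - 6*u - 7)/(u^2 + 10*u + 24)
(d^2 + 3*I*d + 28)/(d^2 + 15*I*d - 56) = (d - 4*I)/(d + 8*I)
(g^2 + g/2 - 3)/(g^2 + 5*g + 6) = (g - 3/2)/(g + 3)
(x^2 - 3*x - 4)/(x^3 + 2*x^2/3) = 3*(x^2 - 3*x - 4)/(x^2*(3*x + 2))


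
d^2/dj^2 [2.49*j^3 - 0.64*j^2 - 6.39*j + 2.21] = 14.94*j - 1.28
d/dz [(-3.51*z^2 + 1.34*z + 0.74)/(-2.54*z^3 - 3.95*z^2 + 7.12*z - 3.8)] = (-8.9154*z^4 + 6.8072*z^3 - 14.0594*z^2 + 32.522*z - 10.3608)/(6.4516*z^6 + 20.066*z^5 - 20.5671*z^4 - 36.944*z^3 + 80.7144*z^2 - 54.112*z + 14.44)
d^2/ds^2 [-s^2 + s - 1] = -2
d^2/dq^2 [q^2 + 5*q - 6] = 2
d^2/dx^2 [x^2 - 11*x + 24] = 2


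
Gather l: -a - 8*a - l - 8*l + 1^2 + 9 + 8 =-9*a - 9*l + 18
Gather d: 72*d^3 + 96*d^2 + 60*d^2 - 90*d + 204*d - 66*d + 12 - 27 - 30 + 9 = 72*d^3 + 156*d^2 + 48*d - 36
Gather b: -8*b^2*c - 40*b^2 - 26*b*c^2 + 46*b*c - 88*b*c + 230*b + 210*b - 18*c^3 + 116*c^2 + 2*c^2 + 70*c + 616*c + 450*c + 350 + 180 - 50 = b^2*(-8*c - 40) + b*(-26*c^2 - 42*c + 440) - 18*c^3 + 118*c^2 + 1136*c + 480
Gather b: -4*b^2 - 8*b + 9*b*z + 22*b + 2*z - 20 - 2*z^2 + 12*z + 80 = -4*b^2 + b*(9*z + 14) - 2*z^2 + 14*z + 60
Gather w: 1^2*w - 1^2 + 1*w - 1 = 2*w - 2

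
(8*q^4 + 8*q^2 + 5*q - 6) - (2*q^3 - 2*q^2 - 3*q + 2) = 8*q^4 - 2*q^3 + 10*q^2 + 8*q - 8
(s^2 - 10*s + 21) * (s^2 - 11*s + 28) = s^4 - 21*s^3 + 159*s^2 - 511*s + 588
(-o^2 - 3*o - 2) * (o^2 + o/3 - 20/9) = -o^4 - 10*o^3/3 - 7*o^2/9 + 6*o + 40/9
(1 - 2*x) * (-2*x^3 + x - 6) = 4*x^4 - 2*x^3 - 2*x^2 + 13*x - 6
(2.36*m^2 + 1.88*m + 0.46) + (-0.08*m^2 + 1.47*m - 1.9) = 2.28*m^2 + 3.35*m - 1.44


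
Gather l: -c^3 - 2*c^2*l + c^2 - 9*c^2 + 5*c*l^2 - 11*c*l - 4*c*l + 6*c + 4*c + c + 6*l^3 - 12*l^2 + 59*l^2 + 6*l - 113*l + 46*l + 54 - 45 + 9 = -c^3 - 8*c^2 + 11*c + 6*l^3 + l^2*(5*c + 47) + l*(-2*c^2 - 15*c - 61) + 18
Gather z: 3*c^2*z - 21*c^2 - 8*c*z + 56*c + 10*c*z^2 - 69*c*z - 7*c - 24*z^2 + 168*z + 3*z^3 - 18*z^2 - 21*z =-21*c^2 + 49*c + 3*z^3 + z^2*(10*c - 42) + z*(3*c^2 - 77*c + 147)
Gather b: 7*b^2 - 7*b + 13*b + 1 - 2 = 7*b^2 + 6*b - 1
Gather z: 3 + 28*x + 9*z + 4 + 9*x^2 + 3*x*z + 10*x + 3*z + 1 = 9*x^2 + 38*x + z*(3*x + 12) + 8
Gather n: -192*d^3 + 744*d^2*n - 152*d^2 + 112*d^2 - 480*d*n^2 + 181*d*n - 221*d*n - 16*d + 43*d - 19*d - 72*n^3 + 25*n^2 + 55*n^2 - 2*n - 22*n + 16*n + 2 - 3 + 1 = -192*d^3 - 40*d^2 + 8*d - 72*n^3 + n^2*(80 - 480*d) + n*(744*d^2 - 40*d - 8)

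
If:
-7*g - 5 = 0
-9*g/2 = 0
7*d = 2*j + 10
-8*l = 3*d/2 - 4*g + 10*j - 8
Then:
No Solution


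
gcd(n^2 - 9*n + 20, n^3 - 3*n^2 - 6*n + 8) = n - 4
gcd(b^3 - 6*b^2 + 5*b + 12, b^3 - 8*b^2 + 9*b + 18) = b^2 - 2*b - 3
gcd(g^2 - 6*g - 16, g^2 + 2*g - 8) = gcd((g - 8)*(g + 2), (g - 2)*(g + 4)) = 1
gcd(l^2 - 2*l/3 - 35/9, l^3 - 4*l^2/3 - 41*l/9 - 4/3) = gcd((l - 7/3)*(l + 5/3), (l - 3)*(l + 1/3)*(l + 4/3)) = 1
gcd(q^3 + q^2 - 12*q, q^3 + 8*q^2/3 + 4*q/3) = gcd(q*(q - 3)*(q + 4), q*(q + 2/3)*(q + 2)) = q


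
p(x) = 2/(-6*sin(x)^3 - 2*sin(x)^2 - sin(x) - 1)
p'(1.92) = -0.19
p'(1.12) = 0.27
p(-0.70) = 4.78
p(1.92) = -0.23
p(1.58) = -0.20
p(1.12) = -0.25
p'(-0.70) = 51.51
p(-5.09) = -0.24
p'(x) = 2*(18*sin(x)^2*cos(x) + 4*sin(x)*cos(x) + cos(x))/(-6*sin(x)^3 - 2*sin(x)^2 - sin(x) - 1)^2 = 2*(18*sin(x)^2 + 4*sin(x) + 1)*cos(x)/(6*sin(x)^3 + 2*sin(x)^2 + sin(x) + 1)^2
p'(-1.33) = 0.52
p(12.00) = -17.80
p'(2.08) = -0.33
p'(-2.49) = -188.83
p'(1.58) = -0.00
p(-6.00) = -1.28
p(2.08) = -0.27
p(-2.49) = 9.56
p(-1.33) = 0.56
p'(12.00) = 539.76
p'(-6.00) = 2.76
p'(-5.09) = 0.21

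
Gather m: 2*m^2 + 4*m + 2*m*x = 2*m^2 + m*(2*x + 4)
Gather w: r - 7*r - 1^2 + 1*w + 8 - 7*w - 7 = -6*r - 6*w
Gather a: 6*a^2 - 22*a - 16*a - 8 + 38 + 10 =6*a^2 - 38*a + 40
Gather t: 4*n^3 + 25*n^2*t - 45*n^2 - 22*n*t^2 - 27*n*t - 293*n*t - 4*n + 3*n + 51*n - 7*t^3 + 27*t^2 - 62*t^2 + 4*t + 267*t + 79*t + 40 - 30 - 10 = 4*n^3 - 45*n^2 + 50*n - 7*t^3 + t^2*(-22*n - 35) + t*(25*n^2 - 320*n + 350)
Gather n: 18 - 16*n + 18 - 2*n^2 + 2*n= -2*n^2 - 14*n + 36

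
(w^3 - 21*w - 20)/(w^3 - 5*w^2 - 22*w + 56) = (w^2 - 4*w - 5)/(w^2 - 9*w + 14)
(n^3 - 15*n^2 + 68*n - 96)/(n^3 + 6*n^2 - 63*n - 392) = (n^2 - 7*n + 12)/(n^2 + 14*n + 49)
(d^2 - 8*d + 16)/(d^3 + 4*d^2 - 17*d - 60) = (d - 4)/(d^2 + 8*d + 15)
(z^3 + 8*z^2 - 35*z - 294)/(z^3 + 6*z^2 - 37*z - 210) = (z + 7)/(z + 5)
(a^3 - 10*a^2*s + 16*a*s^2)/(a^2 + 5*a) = (a^2 - 10*a*s + 16*s^2)/(a + 5)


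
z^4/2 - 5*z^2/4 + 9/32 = (z/2 + 1/4)*(z - 3/2)*(z - 1/2)*(z + 3/2)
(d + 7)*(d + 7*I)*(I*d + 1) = I*d^3 - 6*d^2 + 7*I*d^2 - 42*d + 7*I*d + 49*I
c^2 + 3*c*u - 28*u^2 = (c - 4*u)*(c + 7*u)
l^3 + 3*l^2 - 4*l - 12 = (l - 2)*(l + 2)*(l + 3)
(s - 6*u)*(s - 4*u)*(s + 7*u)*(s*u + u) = s^4*u - 3*s^3*u^2 + s^3*u - 46*s^2*u^3 - 3*s^2*u^2 + 168*s*u^4 - 46*s*u^3 + 168*u^4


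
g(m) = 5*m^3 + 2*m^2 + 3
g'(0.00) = 0.00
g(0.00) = 3.00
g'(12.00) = 2208.00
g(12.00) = 8931.00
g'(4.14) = 273.65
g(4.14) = 392.07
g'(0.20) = 1.40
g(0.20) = 3.12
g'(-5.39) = 414.22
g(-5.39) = -721.85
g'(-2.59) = 90.26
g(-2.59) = -70.45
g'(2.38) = 94.49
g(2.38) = 81.74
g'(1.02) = 19.69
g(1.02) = 10.39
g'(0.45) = 4.84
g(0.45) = 3.86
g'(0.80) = 12.80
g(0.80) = 6.84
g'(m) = 15*m^2 + 4*m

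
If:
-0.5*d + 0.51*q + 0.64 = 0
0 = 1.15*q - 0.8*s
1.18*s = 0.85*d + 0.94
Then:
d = 3.77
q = 2.45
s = 3.52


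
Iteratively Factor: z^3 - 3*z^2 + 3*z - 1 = (z - 1)*(z^2 - 2*z + 1) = (z - 1)^2*(z - 1)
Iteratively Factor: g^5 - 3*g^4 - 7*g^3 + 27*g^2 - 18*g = (g + 3)*(g^4 - 6*g^3 + 11*g^2 - 6*g) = g*(g + 3)*(g^3 - 6*g^2 + 11*g - 6) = g*(g - 3)*(g + 3)*(g^2 - 3*g + 2) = g*(g - 3)*(g - 1)*(g + 3)*(g - 2)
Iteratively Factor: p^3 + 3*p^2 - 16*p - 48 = (p + 4)*(p^2 - p - 12) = (p - 4)*(p + 4)*(p + 3)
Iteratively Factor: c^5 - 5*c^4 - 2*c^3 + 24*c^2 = (c - 4)*(c^4 - c^3 - 6*c^2) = (c - 4)*(c + 2)*(c^3 - 3*c^2) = c*(c - 4)*(c + 2)*(c^2 - 3*c) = c^2*(c - 4)*(c + 2)*(c - 3)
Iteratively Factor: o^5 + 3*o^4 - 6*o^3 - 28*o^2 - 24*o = (o)*(o^4 + 3*o^3 - 6*o^2 - 28*o - 24) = o*(o + 2)*(o^3 + o^2 - 8*o - 12) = o*(o + 2)^2*(o^2 - o - 6) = o*(o - 3)*(o + 2)^2*(o + 2)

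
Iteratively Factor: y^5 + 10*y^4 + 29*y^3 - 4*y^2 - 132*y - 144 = (y + 3)*(y^4 + 7*y^3 + 8*y^2 - 28*y - 48) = (y + 3)^2*(y^3 + 4*y^2 - 4*y - 16) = (y + 2)*(y + 3)^2*(y^2 + 2*y - 8) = (y + 2)*(y + 3)^2*(y + 4)*(y - 2)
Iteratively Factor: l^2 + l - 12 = (l - 3)*(l + 4)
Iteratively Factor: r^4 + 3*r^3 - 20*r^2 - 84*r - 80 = (r + 2)*(r^3 + r^2 - 22*r - 40) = (r - 5)*(r + 2)*(r^2 + 6*r + 8) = (r - 5)*(r + 2)*(r + 4)*(r + 2)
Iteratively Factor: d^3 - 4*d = (d - 2)*(d^2 + 2*d) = d*(d - 2)*(d + 2)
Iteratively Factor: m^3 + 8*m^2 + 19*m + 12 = (m + 3)*(m^2 + 5*m + 4) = (m + 3)*(m + 4)*(m + 1)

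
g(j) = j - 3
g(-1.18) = -4.18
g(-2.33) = -5.33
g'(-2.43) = 1.00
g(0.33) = -2.67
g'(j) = 1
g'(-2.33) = 1.00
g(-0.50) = -3.50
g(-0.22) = -3.22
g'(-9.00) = 1.00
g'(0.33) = 1.00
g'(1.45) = 1.00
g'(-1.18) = 1.00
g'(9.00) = 1.00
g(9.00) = 6.00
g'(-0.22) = 1.00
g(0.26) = -2.74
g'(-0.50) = 1.00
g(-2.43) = -5.43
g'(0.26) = 1.00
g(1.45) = -1.55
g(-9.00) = -12.00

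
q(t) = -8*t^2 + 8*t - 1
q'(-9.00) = 152.00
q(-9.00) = -721.00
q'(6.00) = -88.00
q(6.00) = -241.00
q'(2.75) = -36.00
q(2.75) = -39.50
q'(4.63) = -66.08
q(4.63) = -135.46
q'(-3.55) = 64.80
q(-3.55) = -130.22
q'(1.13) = -10.08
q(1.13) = -2.18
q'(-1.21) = 27.36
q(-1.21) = -22.39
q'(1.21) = -11.36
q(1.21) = -3.03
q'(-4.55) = 80.80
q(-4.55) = -203.02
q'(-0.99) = 23.84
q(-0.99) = -16.76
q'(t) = 8 - 16*t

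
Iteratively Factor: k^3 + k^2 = (k + 1)*(k^2) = k*(k + 1)*(k)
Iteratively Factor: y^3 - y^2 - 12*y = (y - 4)*(y^2 + 3*y) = (y - 4)*(y + 3)*(y)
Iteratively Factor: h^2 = (h)*(h)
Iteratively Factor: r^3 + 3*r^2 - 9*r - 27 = (r - 3)*(r^2 + 6*r + 9) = (r - 3)*(r + 3)*(r + 3)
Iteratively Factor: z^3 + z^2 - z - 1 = (z - 1)*(z^2 + 2*z + 1) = (z - 1)*(z + 1)*(z + 1)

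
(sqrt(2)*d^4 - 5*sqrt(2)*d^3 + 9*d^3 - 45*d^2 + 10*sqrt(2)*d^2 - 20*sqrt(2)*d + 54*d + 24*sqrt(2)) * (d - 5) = sqrt(2)*d^5 - 10*sqrt(2)*d^4 + 9*d^4 - 90*d^3 + 35*sqrt(2)*d^3 - 70*sqrt(2)*d^2 + 279*d^2 - 270*d + 124*sqrt(2)*d - 120*sqrt(2)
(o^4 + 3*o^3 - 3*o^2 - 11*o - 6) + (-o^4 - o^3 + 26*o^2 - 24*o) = 2*o^3 + 23*o^2 - 35*o - 6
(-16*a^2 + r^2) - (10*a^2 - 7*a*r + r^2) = -26*a^2 + 7*a*r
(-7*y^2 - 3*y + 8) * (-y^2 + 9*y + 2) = 7*y^4 - 60*y^3 - 49*y^2 + 66*y + 16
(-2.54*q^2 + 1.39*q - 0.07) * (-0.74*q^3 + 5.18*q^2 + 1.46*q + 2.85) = 1.8796*q^5 - 14.1858*q^4 + 3.5436*q^3 - 5.5722*q^2 + 3.8593*q - 0.1995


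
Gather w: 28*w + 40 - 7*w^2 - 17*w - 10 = -7*w^2 + 11*w + 30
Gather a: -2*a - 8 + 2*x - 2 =-2*a + 2*x - 10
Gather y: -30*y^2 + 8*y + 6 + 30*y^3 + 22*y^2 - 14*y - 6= 30*y^3 - 8*y^2 - 6*y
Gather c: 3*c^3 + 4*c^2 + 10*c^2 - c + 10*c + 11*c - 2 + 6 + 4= 3*c^3 + 14*c^2 + 20*c + 8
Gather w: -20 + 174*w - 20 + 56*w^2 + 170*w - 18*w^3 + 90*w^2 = -18*w^3 + 146*w^2 + 344*w - 40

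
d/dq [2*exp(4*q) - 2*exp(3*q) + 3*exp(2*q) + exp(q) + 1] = (8*exp(3*q) - 6*exp(2*q) + 6*exp(q) + 1)*exp(q)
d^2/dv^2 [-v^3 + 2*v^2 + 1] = 4 - 6*v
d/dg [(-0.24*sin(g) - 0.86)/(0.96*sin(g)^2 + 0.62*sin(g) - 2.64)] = (0.2304*sin(g)^2 + 1.6512*sin(g) + 1.1668)*cos(g)/(0.9216*sin(g)^4 + 1.1904*sin(g)^3 - 4.6844*sin(g)^2 - 3.2736*sin(g) + 6.9696)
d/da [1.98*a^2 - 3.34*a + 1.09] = 3.96*a - 3.34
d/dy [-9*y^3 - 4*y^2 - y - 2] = -27*y^2 - 8*y - 1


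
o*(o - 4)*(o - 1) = o^3 - 5*o^2 + 4*o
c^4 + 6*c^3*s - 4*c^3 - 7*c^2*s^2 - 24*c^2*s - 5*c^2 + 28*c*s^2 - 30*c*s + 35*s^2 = (c - 5)*(c + 1)*(c - s)*(c + 7*s)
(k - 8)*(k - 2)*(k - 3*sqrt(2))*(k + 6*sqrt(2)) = k^4 - 10*k^3 + 3*sqrt(2)*k^3 - 30*sqrt(2)*k^2 - 20*k^2 + 48*sqrt(2)*k + 360*k - 576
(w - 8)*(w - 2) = w^2 - 10*w + 16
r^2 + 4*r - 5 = (r - 1)*(r + 5)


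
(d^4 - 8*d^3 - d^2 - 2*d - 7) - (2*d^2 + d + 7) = d^4 - 8*d^3 - 3*d^2 - 3*d - 14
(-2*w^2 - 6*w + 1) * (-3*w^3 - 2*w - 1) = 6*w^5 + 18*w^4 + w^3 + 14*w^2 + 4*w - 1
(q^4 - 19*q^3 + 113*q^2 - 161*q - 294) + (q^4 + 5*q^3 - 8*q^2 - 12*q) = 2*q^4 - 14*q^3 + 105*q^2 - 173*q - 294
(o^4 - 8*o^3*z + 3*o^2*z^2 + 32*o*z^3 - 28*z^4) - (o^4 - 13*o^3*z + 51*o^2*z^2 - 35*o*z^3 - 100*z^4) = 5*o^3*z - 48*o^2*z^2 + 67*o*z^3 + 72*z^4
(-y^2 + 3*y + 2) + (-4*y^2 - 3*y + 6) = 8 - 5*y^2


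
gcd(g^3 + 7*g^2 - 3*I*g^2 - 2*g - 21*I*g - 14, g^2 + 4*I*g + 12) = g - 2*I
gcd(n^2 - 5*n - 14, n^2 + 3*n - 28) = 1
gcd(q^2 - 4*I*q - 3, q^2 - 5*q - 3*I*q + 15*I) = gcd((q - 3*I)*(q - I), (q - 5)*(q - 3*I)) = q - 3*I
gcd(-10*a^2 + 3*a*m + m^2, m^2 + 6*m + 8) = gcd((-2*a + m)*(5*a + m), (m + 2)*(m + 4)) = 1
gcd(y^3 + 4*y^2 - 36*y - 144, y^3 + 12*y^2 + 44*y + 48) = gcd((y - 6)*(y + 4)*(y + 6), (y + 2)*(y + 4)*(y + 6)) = y^2 + 10*y + 24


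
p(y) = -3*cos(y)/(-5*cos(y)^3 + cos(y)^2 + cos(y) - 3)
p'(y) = -3*(-15*sin(y)*cos(y)^2 + 2*sin(y)*cos(y) + sin(y))*cos(y)/(-5*cos(y)^3 + cos(y)^2 + cos(y) - 3)^2 + 3*sin(y)/(-5*cos(y)^3 + cos(y)^2 + cos(y) - 3) = 3*(15*cos(y) - cos(2*y) + 5*cos(3*y) - 7)*sin(y)/(2*(5*cos(y)^3 - cos(y)^2 - cos(y) + 3)^2)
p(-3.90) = -1.69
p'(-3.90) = -9.17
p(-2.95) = 1.72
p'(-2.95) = 2.61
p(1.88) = -0.30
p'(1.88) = -1.02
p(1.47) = 0.10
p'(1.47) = -1.07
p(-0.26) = 0.52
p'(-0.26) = -0.12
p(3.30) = 1.64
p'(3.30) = 1.98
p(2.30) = -1.15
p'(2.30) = -4.71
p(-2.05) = -0.50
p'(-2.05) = 1.47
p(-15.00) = -2.30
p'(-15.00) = 15.83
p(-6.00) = 0.52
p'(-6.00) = 0.13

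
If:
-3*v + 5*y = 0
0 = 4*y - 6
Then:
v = 5/2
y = 3/2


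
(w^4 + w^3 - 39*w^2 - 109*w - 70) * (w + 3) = w^5 + 4*w^4 - 36*w^3 - 226*w^2 - 397*w - 210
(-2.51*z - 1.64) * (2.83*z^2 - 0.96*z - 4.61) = -7.1033*z^3 - 2.2316*z^2 + 13.1455*z + 7.5604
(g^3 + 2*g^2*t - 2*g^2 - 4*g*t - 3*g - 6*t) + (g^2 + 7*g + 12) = g^3 + 2*g^2*t - g^2 - 4*g*t + 4*g - 6*t + 12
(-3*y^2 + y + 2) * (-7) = 21*y^2 - 7*y - 14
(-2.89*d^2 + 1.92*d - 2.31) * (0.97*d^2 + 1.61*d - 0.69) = -2.8033*d^4 - 2.7905*d^3 + 2.8446*d^2 - 5.0439*d + 1.5939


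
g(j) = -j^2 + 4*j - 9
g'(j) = 4 - 2*j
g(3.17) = -6.37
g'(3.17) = -2.34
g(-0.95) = -13.70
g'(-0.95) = 5.90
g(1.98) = -5.00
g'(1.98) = 0.04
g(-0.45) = -11.00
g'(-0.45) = 4.90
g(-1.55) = -17.60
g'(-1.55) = 7.10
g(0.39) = -7.59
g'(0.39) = 3.22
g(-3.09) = -30.91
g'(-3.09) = 10.18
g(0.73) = -6.61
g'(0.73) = 2.54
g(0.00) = -9.00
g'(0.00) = 4.00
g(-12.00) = -201.00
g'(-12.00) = 28.00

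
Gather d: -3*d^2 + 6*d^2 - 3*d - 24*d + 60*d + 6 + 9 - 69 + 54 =3*d^2 + 33*d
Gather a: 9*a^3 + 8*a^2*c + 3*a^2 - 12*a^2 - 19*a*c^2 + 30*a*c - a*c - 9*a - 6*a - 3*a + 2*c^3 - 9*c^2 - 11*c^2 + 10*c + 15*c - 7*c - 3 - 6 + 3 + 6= 9*a^3 + a^2*(8*c - 9) + a*(-19*c^2 + 29*c - 18) + 2*c^3 - 20*c^2 + 18*c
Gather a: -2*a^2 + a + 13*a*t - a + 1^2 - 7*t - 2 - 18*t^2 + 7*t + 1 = -2*a^2 + 13*a*t - 18*t^2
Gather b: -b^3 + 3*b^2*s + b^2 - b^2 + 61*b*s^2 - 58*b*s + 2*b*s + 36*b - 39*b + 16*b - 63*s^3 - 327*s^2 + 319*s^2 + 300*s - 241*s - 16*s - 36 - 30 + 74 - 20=-b^3 + 3*b^2*s + b*(61*s^2 - 56*s + 13) - 63*s^3 - 8*s^2 + 43*s - 12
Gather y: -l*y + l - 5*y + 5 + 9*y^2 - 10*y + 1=l + 9*y^2 + y*(-l - 15) + 6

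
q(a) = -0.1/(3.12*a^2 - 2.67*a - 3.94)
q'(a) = -0.1*(2.67 - 6.24*a)/(3.12*a^2 - 2.67*a - 3.94)^2 = (0.624*a - 0.267)/(-3.12*a^2 + 2.67*a + 3.94)^2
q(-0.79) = -0.86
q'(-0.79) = -56.00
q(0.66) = 0.02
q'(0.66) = 0.01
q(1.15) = 0.03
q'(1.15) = 0.05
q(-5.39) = -0.00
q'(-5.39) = -0.00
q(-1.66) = -0.01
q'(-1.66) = -0.02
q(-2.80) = -0.00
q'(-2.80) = -0.00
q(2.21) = -0.02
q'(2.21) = 0.04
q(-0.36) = 0.04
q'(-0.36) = -0.07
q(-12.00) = -0.00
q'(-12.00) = -0.00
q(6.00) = -0.00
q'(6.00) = 0.00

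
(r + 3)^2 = r^2 + 6*r + 9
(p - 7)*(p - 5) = p^2 - 12*p + 35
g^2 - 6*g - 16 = (g - 8)*(g + 2)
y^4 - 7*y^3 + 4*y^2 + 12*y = y*(y - 6)*(y - 2)*(y + 1)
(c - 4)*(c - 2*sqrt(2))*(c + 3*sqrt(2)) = c^3 - 4*c^2 + sqrt(2)*c^2 - 12*c - 4*sqrt(2)*c + 48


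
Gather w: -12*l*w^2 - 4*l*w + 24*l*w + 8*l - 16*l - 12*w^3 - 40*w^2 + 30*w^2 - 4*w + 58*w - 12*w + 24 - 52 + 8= -8*l - 12*w^3 + w^2*(-12*l - 10) + w*(20*l + 42) - 20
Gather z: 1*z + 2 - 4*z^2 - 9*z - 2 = -4*z^2 - 8*z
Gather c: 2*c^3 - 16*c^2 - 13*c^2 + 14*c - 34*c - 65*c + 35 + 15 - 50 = 2*c^3 - 29*c^2 - 85*c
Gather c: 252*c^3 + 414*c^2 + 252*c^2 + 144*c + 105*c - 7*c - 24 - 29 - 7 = 252*c^3 + 666*c^2 + 242*c - 60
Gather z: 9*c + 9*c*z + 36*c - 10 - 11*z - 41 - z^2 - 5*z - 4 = 45*c - z^2 + z*(9*c - 16) - 55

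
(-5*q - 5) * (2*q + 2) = -10*q^2 - 20*q - 10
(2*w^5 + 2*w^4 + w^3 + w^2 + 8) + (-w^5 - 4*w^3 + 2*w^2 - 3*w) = w^5 + 2*w^4 - 3*w^3 + 3*w^2 - 3*w + 8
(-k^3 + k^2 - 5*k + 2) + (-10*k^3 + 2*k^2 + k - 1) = -11*k^3 + 3*k^2 - 4*k + 1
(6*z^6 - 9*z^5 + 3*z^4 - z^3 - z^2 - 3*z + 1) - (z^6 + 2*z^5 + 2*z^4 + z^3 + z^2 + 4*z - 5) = 5*z^6 - 11*z^5 + z^4 - 2*z^3 - 2*z^2 - 7*z + 6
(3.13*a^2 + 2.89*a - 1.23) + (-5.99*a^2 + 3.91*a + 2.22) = -2.86*a^2 + 6.8*a + 0.99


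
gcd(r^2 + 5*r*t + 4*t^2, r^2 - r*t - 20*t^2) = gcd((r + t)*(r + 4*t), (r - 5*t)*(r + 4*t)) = r + 4*t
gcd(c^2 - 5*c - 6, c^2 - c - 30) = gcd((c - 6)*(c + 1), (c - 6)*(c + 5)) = c - 6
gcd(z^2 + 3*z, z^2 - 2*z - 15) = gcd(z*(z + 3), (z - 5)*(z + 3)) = z + 3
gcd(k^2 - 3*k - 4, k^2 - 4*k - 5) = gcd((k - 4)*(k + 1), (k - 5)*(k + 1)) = k + 1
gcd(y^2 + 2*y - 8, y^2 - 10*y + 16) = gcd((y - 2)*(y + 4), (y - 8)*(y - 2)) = y - 2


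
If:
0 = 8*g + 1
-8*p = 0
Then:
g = -1/8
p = 0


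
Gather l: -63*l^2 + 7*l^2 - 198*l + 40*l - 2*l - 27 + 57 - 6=-56*l^2 - 160*l + 24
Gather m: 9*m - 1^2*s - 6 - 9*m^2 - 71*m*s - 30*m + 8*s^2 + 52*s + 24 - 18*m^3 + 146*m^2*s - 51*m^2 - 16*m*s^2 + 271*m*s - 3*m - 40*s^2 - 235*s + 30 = -18*m^3 + m^2*(146*s - 60) + m*(-16*s^2 + 200*s - 24) - 32*s^2 - 184*s + 48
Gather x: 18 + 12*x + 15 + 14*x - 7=26*x + 26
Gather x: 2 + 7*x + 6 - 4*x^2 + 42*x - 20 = -4*x^2 + 49*x - 12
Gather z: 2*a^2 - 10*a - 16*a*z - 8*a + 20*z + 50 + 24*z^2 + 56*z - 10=2*a^2 - 18*a + 24*z^2 + z*(76 - 16*a) + 40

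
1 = 1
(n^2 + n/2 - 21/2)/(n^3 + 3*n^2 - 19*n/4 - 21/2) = 2*(n - 3)/(2*n^2 - n - 6)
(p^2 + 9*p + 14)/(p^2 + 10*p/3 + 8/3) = 3*(p + 7)/(3*p + 4)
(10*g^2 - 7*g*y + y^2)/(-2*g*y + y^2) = (-5*g + y)/y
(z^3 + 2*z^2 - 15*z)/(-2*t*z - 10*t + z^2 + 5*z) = z*(z - 3)/(-2*t + z)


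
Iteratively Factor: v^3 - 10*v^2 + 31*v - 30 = (v - 3)*(v^2 - 7*v + 10) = (v - 3)*(v - 2)*(v - 5)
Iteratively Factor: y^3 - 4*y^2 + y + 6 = (y + 1)*(y^2 - 5*y + 6) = (y - 3)*(y + 1)*(y - 2)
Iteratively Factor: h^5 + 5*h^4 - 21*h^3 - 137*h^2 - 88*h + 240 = (h + 3)*(h^4 + 2*h^3 - 27*h^2 - 56*h + 80) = (h + 3)*(h + 4)*(h^3 - 2*h^2 - 19*h + 20) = (h - 5)*(h + 3)*(h + 4)*(h^2 + 3*h - 4) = (h - 5)*(h - 1)*(h + 3)*(h + 4)*(h + 4)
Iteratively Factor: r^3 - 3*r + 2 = (r + 2)*(r^2 - 2*r + 1) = (r - 1)*(r + 2)*(r - 1)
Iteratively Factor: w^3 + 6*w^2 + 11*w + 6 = (w + 2)*(w^2 + 4*w + 3) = (w + 2)*(w + 3)*(w + 1)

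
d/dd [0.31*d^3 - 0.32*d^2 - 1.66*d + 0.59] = 0.93*d^2 - 0.64*d - 1.66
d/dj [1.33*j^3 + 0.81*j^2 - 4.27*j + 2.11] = 3.99*j^2 + 1.62*j - 4.27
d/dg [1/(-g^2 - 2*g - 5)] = 2*(g + 1)/(g^2 + 2*g + 5)^2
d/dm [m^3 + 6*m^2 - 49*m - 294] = 3*m^2 + 12*m - 49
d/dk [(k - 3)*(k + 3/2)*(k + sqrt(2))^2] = 4*k^3 - 9*k^2/2 + 6*sqrt(2)*k^2 - 6*sqrt(2)*k - 5*k - 9*sqrt(2) - 3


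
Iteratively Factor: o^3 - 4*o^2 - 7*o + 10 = (o - 1)*(o^2 - 3*o - 10) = (o - 1)*(o + 2)*(o - 5)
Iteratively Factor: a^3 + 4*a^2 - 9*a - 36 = (a - 3)*(a^2 + 7*a + 12) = (a - 3)*(a + 4)*(a + 3)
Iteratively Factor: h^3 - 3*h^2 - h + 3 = (h - 3)*(h^2 - 1) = (h - 3)*(h + 1)*(h - 1)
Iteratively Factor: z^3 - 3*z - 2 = (z - 2)*(z^2 + 2*z + 1) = (z - 2)*(z + 1)*(z + 1)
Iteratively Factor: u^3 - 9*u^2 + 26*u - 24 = (u - 2)*(u^2 - 7*u + 12) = (u - 3)*(u - 2)*(u - 4)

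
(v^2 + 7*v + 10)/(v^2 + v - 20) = (v + 2)/(v - 4)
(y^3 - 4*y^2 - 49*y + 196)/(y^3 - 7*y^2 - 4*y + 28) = (y^2 + 3*y - 28)/(y^2 - 4)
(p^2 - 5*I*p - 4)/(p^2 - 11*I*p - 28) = (p - I)/(p - 7*I)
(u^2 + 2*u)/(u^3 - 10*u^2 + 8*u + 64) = u/(u^2 - 12*u + 32)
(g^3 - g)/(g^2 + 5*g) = (g^2 - 1)/(g + 5)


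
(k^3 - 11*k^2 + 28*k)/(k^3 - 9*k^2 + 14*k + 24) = k*(k - 7)/(k^2 - 5*k - 6)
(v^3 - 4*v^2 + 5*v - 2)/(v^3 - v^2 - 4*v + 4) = (v - 1)/(v + 2)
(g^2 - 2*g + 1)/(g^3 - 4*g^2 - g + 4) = (g - 1)/(g^2 - 3*g - 4)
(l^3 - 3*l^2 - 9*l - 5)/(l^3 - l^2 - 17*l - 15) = (l + 1)/(l + 3)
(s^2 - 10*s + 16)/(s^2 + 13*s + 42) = (s^2 - 10*s + 16)/(s^2 + 13*s + 42)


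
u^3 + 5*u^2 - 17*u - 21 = (u - 3)*(u + 1)*(u + 7)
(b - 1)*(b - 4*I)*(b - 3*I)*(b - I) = b^4 - b^3 - 8*I*b^3 - 19*b^2 + 8*I*b^2 + 19*b + 12*I*b - 12*I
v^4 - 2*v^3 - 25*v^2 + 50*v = v*(v - 5)*(v - 2)*(v + 5)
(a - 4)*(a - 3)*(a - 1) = a^3 - 8*a^2 + 19*a - 12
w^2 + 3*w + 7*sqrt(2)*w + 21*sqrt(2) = (w + 3)*(w + 7*sqrt(2))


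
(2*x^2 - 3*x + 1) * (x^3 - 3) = 2*x^5 - 3*x^4 + x^3 - 6*x^2 + 9*x - 3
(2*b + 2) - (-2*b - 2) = 4*b + 4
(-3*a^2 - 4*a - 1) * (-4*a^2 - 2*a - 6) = 12*a^4 + 22*a^3 + 30*a^2 + 26*a + 6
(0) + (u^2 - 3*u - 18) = u^2 - 3*u - 18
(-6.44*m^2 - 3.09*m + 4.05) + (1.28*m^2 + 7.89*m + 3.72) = -5.16*m^2 + 4.8*m + 7.77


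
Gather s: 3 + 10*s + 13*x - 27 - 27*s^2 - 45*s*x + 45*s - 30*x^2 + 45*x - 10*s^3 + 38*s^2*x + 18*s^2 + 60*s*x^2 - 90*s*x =-10*s^3 + s^2*(38*x - 9) + s*(60*x^2 - 135*x + 55) - 30*x^2 + 58*x - 24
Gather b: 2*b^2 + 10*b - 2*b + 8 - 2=2*b^2 + 8*b + 6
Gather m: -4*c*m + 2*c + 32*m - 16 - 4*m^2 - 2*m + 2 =2*c - 4*m^2 + m*(30 - 4*c) - 14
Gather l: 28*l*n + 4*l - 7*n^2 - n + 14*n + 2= l*(28*n + 4) - 7*n^2 + 13*n + 2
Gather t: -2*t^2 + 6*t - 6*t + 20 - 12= 8 - 2*t^2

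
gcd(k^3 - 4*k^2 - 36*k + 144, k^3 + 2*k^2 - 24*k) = k^2 + 2*k - 24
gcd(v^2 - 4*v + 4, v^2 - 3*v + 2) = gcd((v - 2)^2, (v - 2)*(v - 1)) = v - 2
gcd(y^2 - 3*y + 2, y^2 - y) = y - 1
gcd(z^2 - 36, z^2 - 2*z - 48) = z + 6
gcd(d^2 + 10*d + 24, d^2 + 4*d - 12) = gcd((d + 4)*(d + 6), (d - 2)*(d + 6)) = d + 6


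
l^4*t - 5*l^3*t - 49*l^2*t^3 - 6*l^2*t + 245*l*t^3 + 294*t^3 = (l - 6)*(l - 7*t)*(l + 7*t)*(l*t + t)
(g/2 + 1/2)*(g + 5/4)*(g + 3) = g^3/2 + 21*g^2/8 + 4*g + 15/8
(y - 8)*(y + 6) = y^2 - 2*y - 48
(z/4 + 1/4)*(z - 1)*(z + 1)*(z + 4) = z^4/4 + 5*z^3/4 + 3*z^2/4 - 5*z/4 - 1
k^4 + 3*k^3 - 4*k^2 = k^2*(k - 1)*(k + 4)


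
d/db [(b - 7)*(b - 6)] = 2*b - 13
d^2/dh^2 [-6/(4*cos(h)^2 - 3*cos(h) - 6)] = 6*(-64*sin(h)^4 + 137*sin(h)^2 - 27*cos(h) + 9*cos(3*h) - 7)/(4*sin(h)^2 + 3*cos(h) + 2)^3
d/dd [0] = 0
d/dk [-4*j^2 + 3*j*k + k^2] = 3*j + 2*k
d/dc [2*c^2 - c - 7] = 4*c - 1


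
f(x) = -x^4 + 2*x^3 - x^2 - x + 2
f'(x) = -4*x^3 + 6*x^2 - 2*x - 1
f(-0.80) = 0.73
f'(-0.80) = 6.49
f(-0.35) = 2.13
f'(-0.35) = 0.61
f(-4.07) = -419.73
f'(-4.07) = 376.21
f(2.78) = -25.27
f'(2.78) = -46.13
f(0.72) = 1.24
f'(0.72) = -0.82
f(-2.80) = -108.41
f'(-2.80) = 139.45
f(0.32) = 1.63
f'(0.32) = -1.16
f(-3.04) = -145.80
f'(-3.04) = 172.91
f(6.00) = -904.00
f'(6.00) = -661.00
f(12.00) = -17434.00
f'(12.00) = -6073.00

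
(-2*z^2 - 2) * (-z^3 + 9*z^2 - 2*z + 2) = 2*z^5 - 18*z^4 + 6*z^3 - 22*z^2 + 4*z - 4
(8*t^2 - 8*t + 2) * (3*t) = 24*t^3 - 24*t^2 + 6*t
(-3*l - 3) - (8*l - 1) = -11*l - 2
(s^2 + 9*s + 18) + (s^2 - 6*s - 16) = 2*s^2 + 3*s + 2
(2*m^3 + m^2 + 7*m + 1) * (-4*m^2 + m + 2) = -8*m^5 - 2*m^4 - 23*m^3 + 5*m^2 + 15*m + 2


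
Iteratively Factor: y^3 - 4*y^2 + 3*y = (y)*(y^2 - 4*y + 3) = y*(y - 1)*(y - 3)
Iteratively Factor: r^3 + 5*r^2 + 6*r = (r)*(r^2 + 5*r + 6) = r*(r + 2)*(r + 3)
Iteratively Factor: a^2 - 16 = (a - 4)*(a + 4)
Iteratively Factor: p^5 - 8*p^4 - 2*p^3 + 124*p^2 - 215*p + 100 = (p - 1)*(p^4 - 7*p^3 - 9*p^2 + 115*p - 100) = (p - 5)*(p - 1)*(p^3 - 2*p^2 - 19*p + 20) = (p - 5)*(p - 1)^2*(p^2 - p - 20) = (p - 5)*(p - 1)^2*(p + 4)*(p - 5)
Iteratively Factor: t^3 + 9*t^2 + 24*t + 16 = (t + 4)*(t^2 + 5*t + 4) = (t + 1)*(t + 4)*(t + 4)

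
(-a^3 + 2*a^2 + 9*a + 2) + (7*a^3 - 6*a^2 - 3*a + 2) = 6*a^3 - 4*a^2 + 6*a + 4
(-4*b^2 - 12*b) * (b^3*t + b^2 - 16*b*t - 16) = -4*b^5*t - 12*b^4*t - 4*b^4 + 64*b^3*t - 12*b^3 + 192*b^2*t + 64*b^2 + 192*b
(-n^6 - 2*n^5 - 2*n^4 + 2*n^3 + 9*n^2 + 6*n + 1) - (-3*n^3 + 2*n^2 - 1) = -n^6 - 2*n^5 - 2*n^4 + 5*n^3 + 7*n^2 + 6*n + 2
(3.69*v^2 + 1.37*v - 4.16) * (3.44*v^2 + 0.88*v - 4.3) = 12.6936*v^4 + 7.96*v^3 - 28.9718*v^2 - 9.5518*v + 17.888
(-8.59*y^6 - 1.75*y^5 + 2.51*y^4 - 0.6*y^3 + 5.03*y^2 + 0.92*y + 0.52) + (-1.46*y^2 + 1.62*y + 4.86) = -8.59*y^6 - 1.75*y^5 + 2.51*y^4 - 0.6*y^3 + 3.57*y^2 + 2.54*y + 5.38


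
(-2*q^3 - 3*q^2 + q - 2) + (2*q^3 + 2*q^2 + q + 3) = -q^2 + 2*q + 1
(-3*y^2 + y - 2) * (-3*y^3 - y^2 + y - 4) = 9*y^5 + 2*y^3 + 15*y^2 - 6*y + 8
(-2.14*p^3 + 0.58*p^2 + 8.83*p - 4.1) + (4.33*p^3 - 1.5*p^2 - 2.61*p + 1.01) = 2.19*p^3 - 0.92*p^2 + 6.22*p - 3.09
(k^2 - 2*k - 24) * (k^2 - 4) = k^4 - 2*k^3 - 28*k^2 + 8*k + 96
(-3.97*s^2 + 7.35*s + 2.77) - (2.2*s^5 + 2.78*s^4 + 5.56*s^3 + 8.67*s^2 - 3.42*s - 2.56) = -2.2*s^5 - 2.78*s^4 - 5.56*s^3 - 12.64*s^2 + 10.77*s + 5.33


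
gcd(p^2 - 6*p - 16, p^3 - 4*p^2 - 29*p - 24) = p - 8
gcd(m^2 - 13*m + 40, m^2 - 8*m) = m - 8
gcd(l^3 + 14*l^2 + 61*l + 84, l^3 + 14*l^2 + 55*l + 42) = l + 7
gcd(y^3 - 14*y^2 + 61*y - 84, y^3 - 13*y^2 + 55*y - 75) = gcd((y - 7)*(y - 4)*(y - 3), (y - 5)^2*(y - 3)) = y - 3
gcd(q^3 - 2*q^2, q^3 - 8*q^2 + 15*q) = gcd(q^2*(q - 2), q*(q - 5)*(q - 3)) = q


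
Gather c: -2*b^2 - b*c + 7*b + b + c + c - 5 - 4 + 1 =-2*b^2 + 8*b + c*(2 - b) - 8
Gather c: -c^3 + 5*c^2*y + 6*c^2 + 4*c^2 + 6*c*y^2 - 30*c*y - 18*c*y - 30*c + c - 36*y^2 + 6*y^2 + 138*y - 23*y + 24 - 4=-c^3 + c^2*(5*y + 10) + c*(6*y^2 - 48*y - 29) - 30*y^2 + 115*y + 20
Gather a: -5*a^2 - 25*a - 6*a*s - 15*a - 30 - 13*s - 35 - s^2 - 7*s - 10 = -5*a^2 + a*(-6*s - 40) - s^2 - 20*s - 75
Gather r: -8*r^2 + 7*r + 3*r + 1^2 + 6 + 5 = -8*r^2 + 10*r + 12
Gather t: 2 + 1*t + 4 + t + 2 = 2*t + 8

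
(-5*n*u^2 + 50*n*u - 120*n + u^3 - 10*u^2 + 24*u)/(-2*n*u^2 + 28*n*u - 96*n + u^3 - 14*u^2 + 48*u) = (-5*n*u + 20*n + u^2 - 4*u)/(-2*n*u + 16*n + u^2 - 8*u)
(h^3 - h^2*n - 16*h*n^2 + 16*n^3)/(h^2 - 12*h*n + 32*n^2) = (h^2 + 3*h*n - 4*n^2)/(h - 8*n)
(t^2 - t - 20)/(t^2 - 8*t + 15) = (t + 4)/(t - 3)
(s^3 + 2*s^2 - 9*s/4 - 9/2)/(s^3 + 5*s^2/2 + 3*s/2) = (s^2 + s/2 - 3)/(s*(s + 1))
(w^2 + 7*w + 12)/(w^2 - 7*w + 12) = (w^2 + 7*w + 12)/(w^2 - 7*w + 12)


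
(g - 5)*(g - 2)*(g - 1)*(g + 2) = g^4 - 6*g^3 + g^2 + 24*g - 20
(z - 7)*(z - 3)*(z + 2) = z^3 - 8*z^2 + z + 42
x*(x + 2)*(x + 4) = x^3 + 6*x^2 + 8*x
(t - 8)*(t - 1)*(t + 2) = t^3 - 7*t^2 - 10*t + 16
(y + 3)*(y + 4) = y^2 + 7*y + 12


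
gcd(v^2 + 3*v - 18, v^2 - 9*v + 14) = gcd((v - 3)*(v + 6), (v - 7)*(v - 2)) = 1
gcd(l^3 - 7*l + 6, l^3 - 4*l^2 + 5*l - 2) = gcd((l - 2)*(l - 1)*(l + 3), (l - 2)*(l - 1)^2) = l^2 - 3*l + 2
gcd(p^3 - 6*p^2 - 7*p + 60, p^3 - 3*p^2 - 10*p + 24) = p^2 - p - 12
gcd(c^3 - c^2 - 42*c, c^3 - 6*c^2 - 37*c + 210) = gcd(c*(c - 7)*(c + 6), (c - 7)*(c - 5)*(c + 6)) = c^2 - c - 42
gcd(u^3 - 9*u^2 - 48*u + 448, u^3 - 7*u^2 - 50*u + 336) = u^2 - u - 56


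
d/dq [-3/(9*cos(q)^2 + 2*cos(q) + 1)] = -6*(9*cos(q) + 1)*sin(q)/(9*cos(q)^2 + 2*cos(q) + 1)^2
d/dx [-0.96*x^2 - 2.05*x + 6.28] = -1.92*x - 2.05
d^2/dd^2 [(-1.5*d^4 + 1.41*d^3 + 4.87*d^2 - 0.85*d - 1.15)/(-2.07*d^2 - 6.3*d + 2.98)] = (12.8547*d^6 + 117.369*d^5 + 301.6926*d^4 - 445.593582*d^3 + 167.994558*d^2 + 46.3145760000001*d + 50.895484)/(8.869743*d^6 + 80.98461*d^5 + 208.167894*d^4 + 16.87392*d^3 - 299.681316*d^2 + 167.83956*d - 26.463592)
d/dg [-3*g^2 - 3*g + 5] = -6*g - 3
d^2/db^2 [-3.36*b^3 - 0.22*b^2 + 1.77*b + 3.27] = -20.16*b - 0.44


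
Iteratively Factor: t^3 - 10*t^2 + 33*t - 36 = (t - 3)*(t^2 - 7*t + 12) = (t - 4)*(t - 3)*(t - 3)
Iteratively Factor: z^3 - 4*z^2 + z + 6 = (z - 2)*(z^2 - 2*z - 3) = (z - 2)*(z + 1)*(z - 3)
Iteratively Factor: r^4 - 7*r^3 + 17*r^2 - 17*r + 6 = (r - 1)*(r^3 - 6*r^2 + 11*r - 6) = (r - 1)^2*(r^2 - 5*r + 6) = (r - 3)*(r - 1)^2*(r - 2)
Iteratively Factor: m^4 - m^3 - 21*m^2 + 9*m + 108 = (m - 4)*(m^3 + 3*m^2 - 9*m - 27) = (m - 4)*(m + 3)*(m^2 - 9) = (m - 4)*(m - 3)*(m + 3)*(m + 3)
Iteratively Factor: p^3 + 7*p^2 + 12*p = (p + 4)*(p^2 + 3*p) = (p + 3)*(p + 4)*(p)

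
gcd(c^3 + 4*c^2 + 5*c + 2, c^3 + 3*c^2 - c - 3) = c + 1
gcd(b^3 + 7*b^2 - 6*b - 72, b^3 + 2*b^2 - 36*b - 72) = b + 6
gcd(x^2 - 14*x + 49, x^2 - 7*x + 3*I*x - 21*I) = x - 7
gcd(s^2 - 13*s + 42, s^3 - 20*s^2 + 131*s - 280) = s - 7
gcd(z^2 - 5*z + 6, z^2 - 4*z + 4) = z - 2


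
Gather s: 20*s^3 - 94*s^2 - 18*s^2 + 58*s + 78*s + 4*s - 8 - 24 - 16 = 20*s^3 - 112*s^2 + 140*s - 48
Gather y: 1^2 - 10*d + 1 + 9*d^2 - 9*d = 9*d^2 - 19*d + 2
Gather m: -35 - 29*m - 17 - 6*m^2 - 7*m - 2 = -6*m^2 - 36*m - 54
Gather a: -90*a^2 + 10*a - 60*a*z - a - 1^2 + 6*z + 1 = -90*a^2 + a*(9 - 60*z) + 6*z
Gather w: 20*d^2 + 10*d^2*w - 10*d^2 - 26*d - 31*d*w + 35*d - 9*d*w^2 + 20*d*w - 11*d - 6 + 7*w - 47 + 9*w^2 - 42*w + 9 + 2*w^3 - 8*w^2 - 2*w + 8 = 10*d^2 - 2*d + 2*w^3 + w^2*(1 - 9*d) + w*(10*d^2 - 11*d - 37) - 36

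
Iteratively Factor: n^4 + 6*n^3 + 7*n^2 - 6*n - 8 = (n + 1)*(n^3 + 5*n^2 + 2*n - 8) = (n + 1)*(n + 4)*(n^2 + n - 2) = (n - 1)*(n + 1)*(n + 4)*(n + 2)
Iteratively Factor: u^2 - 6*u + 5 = (u - 5)*(u - 1)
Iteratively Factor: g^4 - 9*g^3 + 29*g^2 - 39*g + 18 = (g - 3)*(g^3 - 6*g^2 + 11*g - 6) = (g - 3)*(g - 1)*(g^2 - 5*g + 6) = (g - 3)^2*(g - 1)*(g - 2)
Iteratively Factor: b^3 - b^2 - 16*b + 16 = (b - 4)*(b^2 + 3*b - 4) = (b - 4)*(b - 1)*(b + 4)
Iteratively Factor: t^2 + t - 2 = (t + 2)*(t - 1)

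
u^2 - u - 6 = (u - 3)*(u + 2)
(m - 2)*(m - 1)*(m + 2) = m^3 - m^2 - 4*m + 4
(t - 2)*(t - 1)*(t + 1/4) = t^3 - 11*t^2/4 + 5*t/4 + 1/2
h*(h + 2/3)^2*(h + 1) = h^4 + 7*h^3/3 + 16*h^2/9 + 4*h/9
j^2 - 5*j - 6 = (j - 6)*(j + 1)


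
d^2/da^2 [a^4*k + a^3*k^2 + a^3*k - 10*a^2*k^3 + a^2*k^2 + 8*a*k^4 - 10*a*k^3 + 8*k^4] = 2*k*(6*a^2 + 3*a*k + 3*a - 10*k^2 + k)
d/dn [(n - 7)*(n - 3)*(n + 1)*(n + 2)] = 4*n^3 - 21*n^2 - 14*n + 43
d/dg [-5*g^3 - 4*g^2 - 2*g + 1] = -15*g^2 - 8*g - 2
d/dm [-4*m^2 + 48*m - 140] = 48 - 8*m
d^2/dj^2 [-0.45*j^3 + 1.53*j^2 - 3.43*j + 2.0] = 3.06 - 2.7*j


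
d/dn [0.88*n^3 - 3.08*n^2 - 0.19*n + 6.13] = 2.64*n^2 - 6.16*n - 0.19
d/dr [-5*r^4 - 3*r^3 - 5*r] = -20*r^3 - 9*r^2 - 5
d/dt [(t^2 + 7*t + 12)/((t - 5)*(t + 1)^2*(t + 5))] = (-2*t^4 - 21*t^3 - 55*t^2 + 101*t + 425)/(t^7 + 3*t^6 - 47*t^5 - 149*t^4 + 475*t^3 + 1825*t^2 + 1875*t + 625)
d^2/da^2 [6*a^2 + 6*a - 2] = 12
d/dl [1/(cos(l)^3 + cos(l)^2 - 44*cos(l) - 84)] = (3*cos(l)^2 + 2*cos(l) - 44)*sin(l)/(cos(l)^3 + cos(l)^2 - 44*cos(l) - 84)^2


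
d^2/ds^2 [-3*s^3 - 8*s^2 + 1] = -18*s - 16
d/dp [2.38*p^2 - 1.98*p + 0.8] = 4.76*p - 1.98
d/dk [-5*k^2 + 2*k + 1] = 2 - 10*k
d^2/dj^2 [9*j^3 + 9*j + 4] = 54*j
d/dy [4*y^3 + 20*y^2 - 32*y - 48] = 12*y^2 + 40*y - 32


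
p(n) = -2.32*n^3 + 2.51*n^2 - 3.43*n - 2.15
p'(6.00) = -223.87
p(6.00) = -433.49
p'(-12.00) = -1065.91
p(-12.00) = 4409.41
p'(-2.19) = -47.80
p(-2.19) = 41.77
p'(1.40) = -10.04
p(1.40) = -8.40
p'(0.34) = -2.53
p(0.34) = -3.12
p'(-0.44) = -6.99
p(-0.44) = 0.04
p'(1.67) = -14.46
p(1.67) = -11.68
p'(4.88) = -144.68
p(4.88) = -228.73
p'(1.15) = -6.86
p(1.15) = -6.30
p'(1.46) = -10.94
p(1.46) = -9.03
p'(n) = -6.96*n^2 + 5.02*n - 3.43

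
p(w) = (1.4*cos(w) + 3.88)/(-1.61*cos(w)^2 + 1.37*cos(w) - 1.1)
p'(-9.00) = -0.50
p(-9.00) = -0.71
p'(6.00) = 1.25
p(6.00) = -4.12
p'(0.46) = -2.01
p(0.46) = -4.41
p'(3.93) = -1.26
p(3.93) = -1.01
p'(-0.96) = 1.21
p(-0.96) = -5.55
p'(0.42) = -1.85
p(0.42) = -4.33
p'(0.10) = -0.44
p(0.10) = -3.96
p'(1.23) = 3.39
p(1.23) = -5.29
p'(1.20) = 2.85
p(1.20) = -5.38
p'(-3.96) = 1.35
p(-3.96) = -1.05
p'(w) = (-3.22*sin(w)*cos(w) + 1.37*sin(w))*(1.4*cos(w) + 3.88)/(-1.61*cos(w)^2 + 1.37*cos(w) - 1.1)^2 - 1.4*sin(w)/(-1.61*cos(w)^2 + 1.37*cos(w) - 1.1) = (-2.254*cos(w)^2 - 12.4936*cos(w) + 6.8556)*sin(w)/(2.5921*cos(w)^4 - 4.4114*cos(w)^3 + 5.4189*cos(w)^2 - 3.014*cos(w) + 1.21)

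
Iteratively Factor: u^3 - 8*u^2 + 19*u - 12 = (u - 1)*(u^2 - 7*u + 12) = (u - 3)*(u - 1)*(u - 4)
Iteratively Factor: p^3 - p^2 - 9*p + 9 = (p - 1)*(p^2 - 9) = (p - 3)*(p - 1)*(p + 3)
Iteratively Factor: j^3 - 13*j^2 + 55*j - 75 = (j - 3)*(j^2 - 10*j + 25) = (j - 5)*(j - 3)*(j - 5)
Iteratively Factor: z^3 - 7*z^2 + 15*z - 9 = (z - 3)*(z^2 - 4*z + 3) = (z - 3)*(z - 1)*(z - 3)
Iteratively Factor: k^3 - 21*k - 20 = (k + 1)*(k^2 - k - 20) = (k + 1)*(k + 4)*(k - 5)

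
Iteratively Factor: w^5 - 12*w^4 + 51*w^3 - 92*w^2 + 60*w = (w - 3)*(w^4 - 9*w^3 + 24*w^2 - 20*w) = (w - 3)*(w - 2)*(w^3 - 7*w^2 + 10*w) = (w - 3)*(w - 2)^2*(w^2 - 5*w) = (w - 5)*(w - 3)*(w - 2)^2*(w)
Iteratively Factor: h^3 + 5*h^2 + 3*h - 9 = (h + 3)*(h^2 + 2*h - 3) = (h - 1)*(h + 3)*(h + 3)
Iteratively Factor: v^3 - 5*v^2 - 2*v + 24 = (v + 2)*(v^2 - 7*v + 12) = (v - 3)*(v + 2)*(v - 4)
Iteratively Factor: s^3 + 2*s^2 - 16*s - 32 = (s + 4)*(s^2 - 2*s - 8) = (s + 2)*(s + 4)*(s - 4)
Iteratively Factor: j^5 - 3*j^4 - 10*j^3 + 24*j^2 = (j - 4)*(j^4 + j^3 - 6*j^2) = (j - 4)*(j + 3)*(j^3 - 2*j^2) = (j - 4)*(j - 2)*(j + 3)*(j^2) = j*(j - 4)*(j - 2)*(j + 3)*(j)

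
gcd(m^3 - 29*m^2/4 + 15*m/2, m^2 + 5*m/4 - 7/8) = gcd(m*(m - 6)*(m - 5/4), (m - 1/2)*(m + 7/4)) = 1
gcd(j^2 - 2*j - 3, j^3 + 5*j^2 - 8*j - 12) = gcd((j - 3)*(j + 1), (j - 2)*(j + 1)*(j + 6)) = j + 1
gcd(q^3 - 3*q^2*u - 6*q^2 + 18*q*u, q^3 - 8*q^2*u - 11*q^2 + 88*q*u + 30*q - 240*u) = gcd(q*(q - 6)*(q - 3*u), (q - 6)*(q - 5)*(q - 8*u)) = q - 6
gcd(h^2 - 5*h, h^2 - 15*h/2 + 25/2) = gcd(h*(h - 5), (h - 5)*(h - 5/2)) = h - 5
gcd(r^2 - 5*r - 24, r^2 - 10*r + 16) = r - 8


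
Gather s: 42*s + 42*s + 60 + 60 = 84*s + 120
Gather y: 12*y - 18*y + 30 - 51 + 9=-6*y - 12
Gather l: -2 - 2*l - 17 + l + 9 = -l - 10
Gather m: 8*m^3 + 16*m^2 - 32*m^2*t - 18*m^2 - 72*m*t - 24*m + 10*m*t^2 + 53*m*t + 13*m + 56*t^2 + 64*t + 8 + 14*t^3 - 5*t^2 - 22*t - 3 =8*m^3 + m^2*(-32*t - 2) + m*(10*t^2 - 19*t - 11) + 14*t^3 + 51*t^2 + 42*t + 5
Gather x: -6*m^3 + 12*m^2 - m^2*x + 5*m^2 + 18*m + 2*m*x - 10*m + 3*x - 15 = -6*m^3 + 17*m^2 + 8*m + x*(-m^2 + 2*m + 3) - 15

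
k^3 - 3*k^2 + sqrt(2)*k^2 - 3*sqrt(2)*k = k*(k - 3)*(k + sqrt(2))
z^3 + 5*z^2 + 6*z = z*(z + 2)*(z + 3)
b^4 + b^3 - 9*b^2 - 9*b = b*(b - 3)*(b + 1)*(b + 3)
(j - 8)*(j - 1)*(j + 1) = j^3 - 8*j^2 - j + 8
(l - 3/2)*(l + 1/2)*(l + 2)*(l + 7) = l^4 + 8*l^3 + 17*l^2/4 - 83*l/4 - 21/2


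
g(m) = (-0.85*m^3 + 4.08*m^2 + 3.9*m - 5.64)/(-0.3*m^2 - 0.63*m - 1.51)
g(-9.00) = -45.15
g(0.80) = 0.16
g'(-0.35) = -2.10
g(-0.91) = 4.36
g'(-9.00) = 3.01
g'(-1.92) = 12.96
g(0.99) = -0.57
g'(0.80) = -4.07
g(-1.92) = -5.64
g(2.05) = -3.00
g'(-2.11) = 12.87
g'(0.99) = -3.61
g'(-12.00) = 2.88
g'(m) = (0.6*m + 0.63)*(-0.85*m^3 + 4.08*m^2 + 3.9*m - 5.64)/(-0.3*m^2 - 0.63*m - 1.51)^2 + (-2.55*m^2 + 8.16*m + 3.9)/(-0.3*m^2 - 0.63*m - 1.51) = (0.255*m^4 + 1.071*m^3 + 2.4501*m^2 - 15.7056*m - 9.4422)/(0.09*m^4 + 0.378*m^3 + 1.3029*m^2 + 1.9026*m + 2.2801)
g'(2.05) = -1.07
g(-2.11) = -8.10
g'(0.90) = -3.84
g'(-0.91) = 4.45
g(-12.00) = -53.94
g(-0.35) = 4.88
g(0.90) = -0.24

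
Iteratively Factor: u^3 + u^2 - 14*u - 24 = (u + 2)*(u^2 - u - 12) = (u + 2)*(u + 3)*(u - 4)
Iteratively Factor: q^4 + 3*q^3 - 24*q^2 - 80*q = (q)*(q^3 + 3*q^2 - 24*q - 80) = q*(q + 4)*(q^2 - q - 20) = q*(q + 4)^2*(q - 5)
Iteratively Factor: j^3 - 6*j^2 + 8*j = (j - 4)*(j^2 - 2*j) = j*(j - 4)*(j - 2)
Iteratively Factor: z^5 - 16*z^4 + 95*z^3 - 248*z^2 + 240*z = (z)*(z^4 - 16*z^3 + 95*z^2 - 248*z + 240) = z*(z - 3)*(z^3 - 13*z^2 + 56*z - 80) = z*(z - 4)*(z - 3)*(z^2 - 9*z + 20) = z*(z - 5)*(z - 4)*(z - 3)*(z - 4)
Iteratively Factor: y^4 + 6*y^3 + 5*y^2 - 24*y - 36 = (y + 3)*(y^3 + 3*y^2 - 4*y - 12) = (y + 2)*(y + 3)*(y^2 + y - 6) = (y - 2)*(y + 2)*(y + 3)*(y + 3)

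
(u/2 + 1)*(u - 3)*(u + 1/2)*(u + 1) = u^4/2 + u^3/4 - 7*u^2/2 - 19*u/4 - 3/2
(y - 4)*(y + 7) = y^2 + 3*y - 28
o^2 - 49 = (o - 7)*(o + 7)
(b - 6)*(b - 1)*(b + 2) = b^3 - 5*b^2 - 8*b + 12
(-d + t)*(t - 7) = -d*t + 7*d + t^2 - 7*t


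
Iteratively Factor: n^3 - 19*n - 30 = (n + 2)*(n^2 - 2*n - 15) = (n + 2)*(n + 3)*(n - 5)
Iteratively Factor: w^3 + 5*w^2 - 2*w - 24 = (w - 2)*(w^2 + 7*w + 12) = (w - 2)*(w + 4)*(w + 3)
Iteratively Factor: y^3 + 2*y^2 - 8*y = (y - 2)*(y^2 + 4*y) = (y - 2)*(y + 4)*(y)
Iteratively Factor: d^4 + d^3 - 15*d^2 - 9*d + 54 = (d + 3)*(d^3 - 2*d^2 - 9*d + 18) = (d - 3)*(d + 3)*(d^2 + d - 6) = (d - 3)*(d - 2)*(d + 3)*(d + 3)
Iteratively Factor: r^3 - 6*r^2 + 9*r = (r)*(r^2 - 6*r + 9) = r*(r - 3)*(r - 3)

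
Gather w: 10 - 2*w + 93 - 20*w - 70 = 33 - 22*w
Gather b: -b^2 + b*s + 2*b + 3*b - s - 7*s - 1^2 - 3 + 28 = -b^2 + b*(s + 5) - 8*s + 24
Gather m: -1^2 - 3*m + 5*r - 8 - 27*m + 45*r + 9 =-30*m + 50*r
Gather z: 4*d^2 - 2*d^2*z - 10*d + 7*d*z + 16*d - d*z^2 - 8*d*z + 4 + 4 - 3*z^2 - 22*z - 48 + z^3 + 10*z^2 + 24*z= 4*d^2 + 6*d + z^3 + z^2*(7 - d) + z*(-2*d^2 - d + 2) - 40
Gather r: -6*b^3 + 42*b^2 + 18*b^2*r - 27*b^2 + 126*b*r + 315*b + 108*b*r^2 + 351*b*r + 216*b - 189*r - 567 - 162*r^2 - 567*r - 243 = -6*b^3 + 15*b^2 + 531*b + r^2*(108*b - 162) + r*(18*b^2 + 477*b - 756) - 810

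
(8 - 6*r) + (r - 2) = 6 - 5*r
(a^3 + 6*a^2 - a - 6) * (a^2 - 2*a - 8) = a^5 + 4*a^4 - 21*a^3 - 52*a^2 + 20*a + 48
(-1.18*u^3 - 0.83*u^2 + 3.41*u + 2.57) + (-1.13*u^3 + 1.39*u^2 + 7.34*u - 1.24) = -2.31*u^3 + 0.56*u^2 + 10.75*u + 1.33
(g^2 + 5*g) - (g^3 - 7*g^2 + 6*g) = -g^3 + 8*g^2 - g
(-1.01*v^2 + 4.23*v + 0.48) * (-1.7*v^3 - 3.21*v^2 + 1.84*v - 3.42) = 1.717*v^5 - 3.9489*v^4 - 16.2527*v^3 + 9.6966*v^2 - 13.5834*v - 1.6416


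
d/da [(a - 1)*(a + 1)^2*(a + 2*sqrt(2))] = (a + 1)*((a - 1)*(a + 1) + 2*(a - 1)*(a + 2*sqrt(2)) + (a + 1)*(a + 2*sqrt(2)))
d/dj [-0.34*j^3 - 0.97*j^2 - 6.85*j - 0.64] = -1.02*j^2 - 1.94*j - 6.85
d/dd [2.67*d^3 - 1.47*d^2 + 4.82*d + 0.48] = 8.01*d^2 - 2.94*d + 4.82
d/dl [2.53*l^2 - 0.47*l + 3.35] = 5.06*l - 0.47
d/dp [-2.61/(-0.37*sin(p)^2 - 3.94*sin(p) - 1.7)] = -(1.9314*sin(p) + 10.2834)*cos(p)/(0.37*sin(p)^2 + 3.94*sin(p) + 1.7)^2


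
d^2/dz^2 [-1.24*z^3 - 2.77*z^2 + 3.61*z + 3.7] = -7.44*z - 5.54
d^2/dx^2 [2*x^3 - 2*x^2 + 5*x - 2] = 12*x - 4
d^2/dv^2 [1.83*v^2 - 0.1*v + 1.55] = 3.66000000000000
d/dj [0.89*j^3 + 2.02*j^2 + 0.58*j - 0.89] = 2.67*j^2 + 4.04*j + 0.58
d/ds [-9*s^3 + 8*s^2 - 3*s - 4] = -27*s^2 + 16*s - 3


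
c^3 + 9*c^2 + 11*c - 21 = (c - 1)*(c + 3)*(c + 7)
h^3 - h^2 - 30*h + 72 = (h - 4)*(h - 3)*(h + 6)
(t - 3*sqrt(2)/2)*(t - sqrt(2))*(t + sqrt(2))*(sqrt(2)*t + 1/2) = sqrt(2)*t^4 - 5*t^3/2 - 11*sqrt(2)*t^2/4 + 5*t + 3*sqrt(2)/2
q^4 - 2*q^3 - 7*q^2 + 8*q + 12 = (q - 3)*(q - 2)*(q + 1)*(q + 2)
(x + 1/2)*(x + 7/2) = x^2 + 4*x + 7/4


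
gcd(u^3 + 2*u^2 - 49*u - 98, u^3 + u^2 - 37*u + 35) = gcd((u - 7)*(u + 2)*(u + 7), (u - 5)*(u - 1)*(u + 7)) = u + 7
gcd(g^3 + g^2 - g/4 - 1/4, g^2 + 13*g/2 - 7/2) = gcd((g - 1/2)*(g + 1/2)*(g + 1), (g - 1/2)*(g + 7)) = g - 1/2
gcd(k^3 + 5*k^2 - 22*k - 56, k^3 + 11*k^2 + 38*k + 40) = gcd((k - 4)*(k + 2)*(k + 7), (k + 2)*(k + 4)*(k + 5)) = k + 2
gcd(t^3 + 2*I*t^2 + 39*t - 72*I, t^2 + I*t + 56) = t + 8*I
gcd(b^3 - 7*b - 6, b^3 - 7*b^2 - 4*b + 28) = b + 2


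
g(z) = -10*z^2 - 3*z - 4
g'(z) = -20*z - 3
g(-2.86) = -77.22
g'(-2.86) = 54.20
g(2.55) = -76.68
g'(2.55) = -54.00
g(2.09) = -53.95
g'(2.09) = -44.80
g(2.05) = -52.18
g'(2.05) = -44.00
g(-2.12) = -42.58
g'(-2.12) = 39.40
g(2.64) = -81.62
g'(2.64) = -55.80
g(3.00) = -103.00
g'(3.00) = -63.00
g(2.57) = -77.76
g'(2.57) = -54.40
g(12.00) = -1480.00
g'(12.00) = -243.00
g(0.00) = -4.00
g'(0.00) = -3.00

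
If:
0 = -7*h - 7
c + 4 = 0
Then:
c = -4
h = -1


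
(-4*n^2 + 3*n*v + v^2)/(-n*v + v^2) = (4*n + v)/v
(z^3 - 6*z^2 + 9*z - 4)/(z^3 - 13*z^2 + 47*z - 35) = (z^2 - 5*z + 4)/(z^2 - 12*z + 35)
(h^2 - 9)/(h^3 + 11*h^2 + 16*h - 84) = (h^2 - 9)/(h^3 + 11*h^2 + 16*h - 84)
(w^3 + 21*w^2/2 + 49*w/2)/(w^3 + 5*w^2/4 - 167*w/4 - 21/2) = 2*w*(2*w + 7)/(4*w^2 - 23*w - 6)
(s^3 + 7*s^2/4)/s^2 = s + 7/4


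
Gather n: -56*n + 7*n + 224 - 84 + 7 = 147 - 49*n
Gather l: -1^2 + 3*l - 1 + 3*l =6*l - 2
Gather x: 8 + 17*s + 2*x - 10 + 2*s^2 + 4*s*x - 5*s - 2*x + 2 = 2*s^2 + 4*s*x + 12*s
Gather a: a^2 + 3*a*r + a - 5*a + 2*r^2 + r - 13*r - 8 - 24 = a^2 + a*(3*r - 4) + 2*r^2 - 12*r - 32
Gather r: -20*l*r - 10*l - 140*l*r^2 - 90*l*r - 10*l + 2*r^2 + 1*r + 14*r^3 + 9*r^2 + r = -20*l + 14*r^3 + r^2*(11 - 140*l) + r*(2 - 110*l)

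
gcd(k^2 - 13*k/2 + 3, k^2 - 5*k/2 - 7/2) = 1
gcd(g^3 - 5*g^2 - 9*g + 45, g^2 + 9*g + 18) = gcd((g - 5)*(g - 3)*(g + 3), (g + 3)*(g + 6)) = g + 3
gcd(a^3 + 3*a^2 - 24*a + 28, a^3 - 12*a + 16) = a^2 - 4*a + 4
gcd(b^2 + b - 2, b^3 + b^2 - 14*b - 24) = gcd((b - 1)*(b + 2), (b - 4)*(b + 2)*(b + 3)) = b + 2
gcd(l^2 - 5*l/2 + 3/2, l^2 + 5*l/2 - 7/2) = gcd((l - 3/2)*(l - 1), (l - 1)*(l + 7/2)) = l - 1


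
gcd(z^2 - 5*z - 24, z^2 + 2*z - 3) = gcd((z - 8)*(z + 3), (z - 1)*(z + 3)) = z + 3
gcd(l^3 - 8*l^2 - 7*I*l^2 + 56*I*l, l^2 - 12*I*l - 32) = 1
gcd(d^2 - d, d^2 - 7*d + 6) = d - 1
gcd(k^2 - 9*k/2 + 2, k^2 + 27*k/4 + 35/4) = 1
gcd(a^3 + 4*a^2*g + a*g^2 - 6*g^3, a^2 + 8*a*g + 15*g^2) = a + 3*g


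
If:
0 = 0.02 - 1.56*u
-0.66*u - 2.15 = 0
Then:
No Solution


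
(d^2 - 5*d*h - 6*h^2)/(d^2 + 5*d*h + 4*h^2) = (d - 6*h)/(d + 4*h)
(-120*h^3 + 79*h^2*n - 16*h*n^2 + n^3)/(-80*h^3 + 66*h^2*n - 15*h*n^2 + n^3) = (3*h - n)/(2*h - n)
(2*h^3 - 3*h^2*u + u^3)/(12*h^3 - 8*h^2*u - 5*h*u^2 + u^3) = (-h + u)/(-6*h + u)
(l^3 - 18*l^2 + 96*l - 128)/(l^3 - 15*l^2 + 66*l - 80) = (l - 8)/(l - 5)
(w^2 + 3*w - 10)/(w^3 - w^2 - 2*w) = (w + 5)/(w*(w + 1))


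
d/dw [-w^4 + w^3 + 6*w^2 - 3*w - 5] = -4*w^3 + 3*w^2 + 12*w - 3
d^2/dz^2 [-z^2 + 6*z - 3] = -2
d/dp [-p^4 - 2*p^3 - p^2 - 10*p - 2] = -4*p^3 - 6*p^2 - 2*p - 10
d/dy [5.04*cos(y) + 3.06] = -5.04*sin(y)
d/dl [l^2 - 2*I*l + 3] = 2*l - 2*I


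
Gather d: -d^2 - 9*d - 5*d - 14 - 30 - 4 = -d^2 - 14*d - 48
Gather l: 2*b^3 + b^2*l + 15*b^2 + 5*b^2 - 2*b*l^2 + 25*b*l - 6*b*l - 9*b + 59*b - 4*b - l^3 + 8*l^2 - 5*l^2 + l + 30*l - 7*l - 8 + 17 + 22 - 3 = 2*b^3 + 20*b^2 + 46*b - l^3 + l^2*(3 - 2*b) + l*(b^2 + 19*b + 24) + 28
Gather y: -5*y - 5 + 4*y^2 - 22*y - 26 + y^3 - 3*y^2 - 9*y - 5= y^3 + y^2 - 36*y - 36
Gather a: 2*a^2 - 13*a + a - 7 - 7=2*a^2 - 12*a - 14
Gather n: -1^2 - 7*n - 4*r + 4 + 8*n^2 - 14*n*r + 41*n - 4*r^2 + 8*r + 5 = 8*n^2 + n*(34 - 14*r) - 4*r^2 + 4*r + 8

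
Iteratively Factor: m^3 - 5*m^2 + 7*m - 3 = (m - 1)*(m^2 - 4*m + 3) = (m - 1)^2*(m - 3)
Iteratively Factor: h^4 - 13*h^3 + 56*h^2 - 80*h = (h)*(h^3 - 13*h^2 + 56*h - 80) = h*(h - 4)*(h^2 - 9*h + 20) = h*(h - 5)*(h - 4)*(h - 4)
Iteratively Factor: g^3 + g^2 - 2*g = (g)*(g^2 + g - 2) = g*(g + 2)*(g - 1)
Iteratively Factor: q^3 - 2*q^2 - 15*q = (q)*(q^2 - 2*q - 15) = q*(q + 3)*(q - 5)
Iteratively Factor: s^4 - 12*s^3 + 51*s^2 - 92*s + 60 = (s - 2)*(s^3 - 10*s^2 + 31*s - 30) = (s - 3)*(s - 2)*(s^2 - 7*s + 10) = (s - 5)*(s - 3)*(s - 2)*(s - 2)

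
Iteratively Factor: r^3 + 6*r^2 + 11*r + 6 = (r + 2)*(r^2 + 4*r + 3) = (r + 2)*(r + 3)*(r + 1)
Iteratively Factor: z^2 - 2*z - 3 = (z - 3)*(z + 1)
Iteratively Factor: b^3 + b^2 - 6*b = (b - 2)*(b^2 + 3*b) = (b - 2)*(b + 3)*(b)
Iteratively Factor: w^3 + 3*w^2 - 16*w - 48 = (w + 3)*(w^2 - 16) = (w - 4)*(w + 3)*(w + 4)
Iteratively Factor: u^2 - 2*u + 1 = (u - 1)*(u - 1)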